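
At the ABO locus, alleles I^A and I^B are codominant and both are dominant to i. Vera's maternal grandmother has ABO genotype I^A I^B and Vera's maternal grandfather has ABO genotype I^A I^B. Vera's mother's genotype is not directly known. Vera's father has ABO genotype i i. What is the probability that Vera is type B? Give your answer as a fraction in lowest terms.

1/2

Vera's mother's ABO genotype from I^A I^B × I^A I^B: 1/4 I^A I^A, 1/2 I^A I^B, 1/4 I^B I^B.
Crossing each possibility with the father i i and summing P(type B): 1/4·0 + 1/2·1/2 + 1/4·1 = 1/2.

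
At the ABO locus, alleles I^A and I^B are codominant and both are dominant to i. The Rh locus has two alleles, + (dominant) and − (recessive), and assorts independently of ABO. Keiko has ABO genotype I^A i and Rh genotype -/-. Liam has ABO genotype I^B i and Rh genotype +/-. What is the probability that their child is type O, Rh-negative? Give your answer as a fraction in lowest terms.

ABO cross I^A i × I^B i → offspring phenotypes: 1/4 O, 1/4 A, 1/4 B, 1/4 AB.
Rh cross -/- × +/- → 1/2 Rh+, 1/2 Rh-.
Independent loci: P(type O, Rh-negative) = 1/4 × 1/2 = 1/8.

1/8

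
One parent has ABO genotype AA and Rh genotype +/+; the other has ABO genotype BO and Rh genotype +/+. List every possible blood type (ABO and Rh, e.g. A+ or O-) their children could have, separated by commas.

A+, AB+

Gametes from AA × BO give offspring ABO genotypes AB, AO, i.e. phenotypes A, AB.
Rh cross +/+ × +/+ → phenotypes Rh+.
Combining independently: A+, AB+.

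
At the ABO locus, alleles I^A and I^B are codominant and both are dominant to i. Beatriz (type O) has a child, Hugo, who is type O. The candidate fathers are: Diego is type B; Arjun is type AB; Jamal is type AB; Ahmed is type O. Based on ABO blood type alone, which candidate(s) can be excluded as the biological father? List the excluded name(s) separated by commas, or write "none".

A candidate is excluded only if no genotype consistent with his phenotype could produce a type O child with a type O mother.
Arjun (type AB): no genotype consistent with that phenotype can produce a type-O child with a type-O mother.
Jamal (type AB): no genotype consistent with that phenotype can produce a type-O child with a type-O mother.

Arjun, Jamal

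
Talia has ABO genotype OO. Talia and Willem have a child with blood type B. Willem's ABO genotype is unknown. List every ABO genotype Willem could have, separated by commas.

AB, BB, BO

For each candidate genotype of Willem, check whether crossing it with OO can produce every observed child phenotype.
  AA → possible child types {A} ✗
  AB → possible child types {A, B} ✓
  AO → possible child types {O, A} ✗
  BB → possible child types {B} ✓
  BO → possible child types {O, B} ✓
  OO → possible child types {O} ✗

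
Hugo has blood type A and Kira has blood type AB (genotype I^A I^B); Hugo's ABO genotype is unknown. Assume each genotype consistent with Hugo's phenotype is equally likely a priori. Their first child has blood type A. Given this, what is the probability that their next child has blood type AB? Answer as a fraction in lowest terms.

Possible genotypes: Hugo ∈ {I^A I^A, I^A i}; Kira ∈ {I^A I^B}.
Weight each parental genotype pair by prior × P(type-A child):
  I^A I^A × I^A I^B: posterior weight 1/2; P(next child type AB) = 1/2.
  I^A i × I^A I^B: posterior weight 1/2; P(next child type AB) = 1/4.
Weighted sum = 3/8.

3/8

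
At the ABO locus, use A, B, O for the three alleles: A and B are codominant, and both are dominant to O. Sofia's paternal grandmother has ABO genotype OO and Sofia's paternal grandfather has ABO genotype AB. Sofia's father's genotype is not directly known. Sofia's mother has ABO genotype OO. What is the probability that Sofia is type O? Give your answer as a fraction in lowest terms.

1/2

Sofia's father's ABO genotype from OO × AB: 1/2 AO, 1/2 BO.
Crossing each possibility with the mother OO and summing P(type O): 1/2·1/2 + 1/2·1/2 = 1/2.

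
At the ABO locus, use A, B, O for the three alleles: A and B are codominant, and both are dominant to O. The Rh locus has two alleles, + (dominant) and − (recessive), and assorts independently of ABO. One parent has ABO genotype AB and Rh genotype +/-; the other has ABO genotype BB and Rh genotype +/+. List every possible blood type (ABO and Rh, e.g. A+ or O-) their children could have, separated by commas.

Gametes from AB × BB give offspring ABO genotypes AB, BB, i.e. phenotypes B, AB.
Rh cross +/- × +/+ → phenotypes Rh+.
Combining independently: B+, AB+.

B+, AB+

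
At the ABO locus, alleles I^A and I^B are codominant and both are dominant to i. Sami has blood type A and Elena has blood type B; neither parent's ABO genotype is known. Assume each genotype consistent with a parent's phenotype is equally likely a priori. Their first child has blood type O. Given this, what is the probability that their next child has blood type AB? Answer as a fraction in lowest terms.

Possible genotypes: Sami ∈ {I^A I^A, I^A i}; Elena ∈ {I^B I^B, I^B i}.
Weight each parental genotype pair by prior × P(type-O child):
  I^A i × I^B i: posterior weight 1; P(next child type AB) = 1/4.
Weighted sum = 1/4.

1/4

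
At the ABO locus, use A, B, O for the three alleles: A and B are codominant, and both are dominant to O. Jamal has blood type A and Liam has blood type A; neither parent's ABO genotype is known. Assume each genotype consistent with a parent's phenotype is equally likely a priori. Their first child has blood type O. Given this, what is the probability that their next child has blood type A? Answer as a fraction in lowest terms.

3/4

Possible genotypes: Jamal ∈ {AA, AO}; Liam ∈ {AA, AO}.
Weight each parental genotype pair by prior × P(type-O child):
  AO × AO: posterior weight 1; P(next child type A) = 3/4.
Weighted sum = 3/4.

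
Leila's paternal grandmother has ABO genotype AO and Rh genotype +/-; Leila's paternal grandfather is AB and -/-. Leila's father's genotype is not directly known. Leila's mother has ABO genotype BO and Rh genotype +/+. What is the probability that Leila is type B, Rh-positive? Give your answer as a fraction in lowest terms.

3/8

Leila's father's ABO genotype from AO × AB: 1/4 AA, 1/4 AB, 1/4 AO, 1/4 BO.
Crossing each possibility with the mother BO and summing P(type B): 1/4·0 + 1/4·1/2 + 1/4·1/4 + 1/4·3/4 = 3/8.
Similarly for Rh via the father's Rh distribution: P(Rh+) = 1.
Independent loci: 3/8 × 1 = 3/8.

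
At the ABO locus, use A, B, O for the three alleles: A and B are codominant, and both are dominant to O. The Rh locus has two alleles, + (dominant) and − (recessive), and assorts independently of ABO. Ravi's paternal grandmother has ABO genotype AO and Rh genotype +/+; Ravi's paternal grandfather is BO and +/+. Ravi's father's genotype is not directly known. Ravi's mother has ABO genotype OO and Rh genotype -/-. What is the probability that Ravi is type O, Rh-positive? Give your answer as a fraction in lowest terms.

Ravi's father's ABO genotype from AO × BO: 1/4 AB, 1/4 AO, 1/4 BO, 1/4 OO.
Crossing each possibility with the mother OO and summing P(type O): 1/4·0 + 1/4·1/2 + 1/4·1/2 + 1/4·1 = 1/2.
Similarly for Rh via the father's Rh distribution: P(Rh+) = 1.
Independent loci: 1/2 × 1 = 1/2.

1/2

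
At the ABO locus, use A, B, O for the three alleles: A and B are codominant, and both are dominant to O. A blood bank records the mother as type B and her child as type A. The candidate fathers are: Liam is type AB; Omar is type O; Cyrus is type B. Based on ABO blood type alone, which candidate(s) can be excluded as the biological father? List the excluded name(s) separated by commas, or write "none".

A candidate is excluded only if no genotype consistent with his phenotype could produce a type A child with a type B mother.
Omar (type O): no genotype consistent with that phenotype can produce a type-A child with a type-B mother.
Cyrus (type B): no genotype consistent with that phenotype can produce a type-A child with a type-B mother.

Omar, Cyrus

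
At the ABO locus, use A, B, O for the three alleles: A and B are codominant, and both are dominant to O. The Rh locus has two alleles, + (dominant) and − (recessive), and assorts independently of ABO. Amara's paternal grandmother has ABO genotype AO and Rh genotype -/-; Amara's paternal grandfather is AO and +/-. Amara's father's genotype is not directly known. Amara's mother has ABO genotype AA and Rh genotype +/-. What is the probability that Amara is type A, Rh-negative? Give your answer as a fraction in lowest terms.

3/8

Amara's father's ABO genotype from AO × AO: 1/4 AA, 1/2 AO, 1/4 OO.
Crossing each possibility with the mother AA and summing P(type A): 1/4·1 + 1/2·1 + 1/4·1 = 1.
Similarly for Rh via the father's Rh distribution: P(Rh-) = 3/8.
Independent loci: 1 × 3/8 = 3/8.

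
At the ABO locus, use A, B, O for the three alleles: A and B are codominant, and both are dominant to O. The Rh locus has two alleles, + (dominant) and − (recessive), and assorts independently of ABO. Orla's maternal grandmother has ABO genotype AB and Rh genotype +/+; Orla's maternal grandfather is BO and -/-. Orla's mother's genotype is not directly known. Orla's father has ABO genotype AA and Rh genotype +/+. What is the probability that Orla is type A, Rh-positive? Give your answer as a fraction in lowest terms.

1/2

Orla's mother's ABO genotype from AB × BO: 1/4 AB, 1/4 AO, 1/4 BB, 1/4 BO.
Crossing each possibility with the father AA and summing P(type A): 1/4·1/2 + 1/4·1 + 1/4·0 + 1/4·1/2 = 1/2.
Similarly for Rh via the mother's Rh distribution: P(Rh+) = 1.
Independent loci: 1/2 × 1 = 1/2.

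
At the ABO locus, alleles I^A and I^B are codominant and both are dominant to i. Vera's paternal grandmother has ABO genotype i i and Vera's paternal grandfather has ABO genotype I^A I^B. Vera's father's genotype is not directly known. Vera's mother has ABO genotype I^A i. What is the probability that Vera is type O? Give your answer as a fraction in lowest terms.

Vera's father's ABO genotype from i i × I^A I^B: 1/2 I^A i, 1/2 I^B i.
Crossing each possibility with the mother I^A i and summing P(type O): 1/2·1/4 + 1/2·1/4 = 1/4.

1/4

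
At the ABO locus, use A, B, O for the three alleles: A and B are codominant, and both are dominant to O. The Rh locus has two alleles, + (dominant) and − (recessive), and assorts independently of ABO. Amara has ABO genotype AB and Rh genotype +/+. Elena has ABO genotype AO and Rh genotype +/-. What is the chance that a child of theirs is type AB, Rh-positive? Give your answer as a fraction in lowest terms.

ABO cross AB × AO → offspring phenotypes: 1/2 A, 1/4 B, 1/4 AB.
Rh cross +/+ × +/- → 1 Rh+.
Independent loci: P(type AB, Rh-positive) = 1/4 × 1 = 1/4.

1/4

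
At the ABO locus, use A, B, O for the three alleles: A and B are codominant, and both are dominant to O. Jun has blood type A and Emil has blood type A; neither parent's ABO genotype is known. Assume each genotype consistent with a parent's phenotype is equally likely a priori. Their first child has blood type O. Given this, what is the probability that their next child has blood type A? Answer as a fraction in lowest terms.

Possible genotypes: Jun ∈ {AA, AO}; Emil ∈ {AA, AO}.
Weight each parental genotype pair by prior × P(type-O child):
  AO × AO: posterior weight 1; P(next child type A) = 3/4.
Weighted sum = 3/4.

3/4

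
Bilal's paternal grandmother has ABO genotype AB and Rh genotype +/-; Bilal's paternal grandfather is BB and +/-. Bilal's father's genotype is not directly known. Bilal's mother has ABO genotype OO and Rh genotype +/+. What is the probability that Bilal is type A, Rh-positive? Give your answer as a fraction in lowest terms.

Bilal's father's ABO genotype from AB × BB: 1/2 AB, 1/2 BB.
Crossing each possibility with the mother OO and summing P(type A): 1/2·1/2 + 1/2·0 = 1/4.
Similarly for Rh via the father's Rh distribution: P(Rh+) = 1.
Independent loci: 1/4 × 1 = 1/4.

1/4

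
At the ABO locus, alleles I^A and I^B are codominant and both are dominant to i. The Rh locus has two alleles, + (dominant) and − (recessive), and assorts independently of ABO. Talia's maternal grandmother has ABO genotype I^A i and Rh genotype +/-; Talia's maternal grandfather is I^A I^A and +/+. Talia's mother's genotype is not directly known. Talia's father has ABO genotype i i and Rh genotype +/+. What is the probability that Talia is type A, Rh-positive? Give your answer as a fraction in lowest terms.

3/4

Talia's mother's ABO genotype from I^A i × I^A I^A: 1/2 I^A I^A, 1/2 I^A i.
Crossing each possibility with the father i i and summing P(type A): 1/2·1 + 1/2·1/2 = 3/4.
Similarly for Rh via the mother's Rh distribution: P(Rh+) = 1.
Independent loci: 3/4 × 1 = 3/4.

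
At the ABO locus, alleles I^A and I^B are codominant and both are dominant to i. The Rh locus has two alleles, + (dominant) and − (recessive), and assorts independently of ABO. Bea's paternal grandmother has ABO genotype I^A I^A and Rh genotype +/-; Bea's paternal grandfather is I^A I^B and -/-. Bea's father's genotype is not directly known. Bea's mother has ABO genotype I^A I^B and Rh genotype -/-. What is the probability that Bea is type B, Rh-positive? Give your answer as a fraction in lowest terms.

Bea's father's ABO genotype from I^A I^A × I^A I^B: 1/2 I^A I^A, 1/2 I^A I^B.
Crossing each possibility with the mother I^A I^B and summing P(type B): 1/2·0 + 1/2·1/4 = 1/8.
Similarly for Rh via the father's Rh distribution: P(Rh+) = 1/4.
Independent loci: 1/8 × 1/4 = 1/32.

1/32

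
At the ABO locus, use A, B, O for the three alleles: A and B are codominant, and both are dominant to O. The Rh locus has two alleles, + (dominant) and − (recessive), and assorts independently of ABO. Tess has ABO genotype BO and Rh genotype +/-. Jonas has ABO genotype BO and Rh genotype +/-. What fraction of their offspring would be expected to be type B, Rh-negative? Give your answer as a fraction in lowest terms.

ABO cross BO × BO → offspring phenotypes: 1/4 O, 3/4 B.
Rh cross +/- × +/- → 3/4 Rh+, 1/4 Rh-.
Independent loci: P(type B, Rh-negative) = 3/4 × 1/4 = 3/16.

3/16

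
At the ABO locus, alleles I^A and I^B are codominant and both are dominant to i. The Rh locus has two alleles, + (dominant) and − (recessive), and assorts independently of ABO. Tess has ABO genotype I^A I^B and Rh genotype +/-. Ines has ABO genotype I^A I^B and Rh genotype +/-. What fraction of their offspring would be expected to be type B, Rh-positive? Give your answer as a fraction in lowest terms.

3/16

ABO cross I^A I^B × I^A I^B → offspring phenotypes: 1/4 A, 1/4 B, 1/2 AB.
Rh cross +/- × +/- → 3/4 Rh+, 1/4 Rh-.
Independent loci: P(type B, Rh-positive) = 1/4 × 3/4 = 3/16.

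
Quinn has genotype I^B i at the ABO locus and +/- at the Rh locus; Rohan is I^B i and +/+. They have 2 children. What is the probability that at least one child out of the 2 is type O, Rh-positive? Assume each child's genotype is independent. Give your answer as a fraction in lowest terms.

7/16

ABO cross I^B i × I^B i → 1/4 O, 3/4 B.
Rh cross +/- × +/+ → 1 Rh+; so P(type O, Rh-positive) = 1/4 × 1 = 1/4 per child.
P(none) = (3/4)^2 = 9/16; P(at least one) = 1 − 9/16 = 7/16.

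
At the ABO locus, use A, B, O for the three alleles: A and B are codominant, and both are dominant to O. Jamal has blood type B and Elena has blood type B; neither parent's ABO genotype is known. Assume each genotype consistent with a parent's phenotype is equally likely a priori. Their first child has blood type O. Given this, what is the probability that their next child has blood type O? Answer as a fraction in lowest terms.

1/4

Possible genotypes: Jamal ∈ {BB, BO}; Elena ∈ {BB, BO}.
Weight each parental genotype pair by prior × P(type-O child):
  BO × BO: posterior weight 1; P(next child type O) = 1/4.
Weighted sum = 1/4.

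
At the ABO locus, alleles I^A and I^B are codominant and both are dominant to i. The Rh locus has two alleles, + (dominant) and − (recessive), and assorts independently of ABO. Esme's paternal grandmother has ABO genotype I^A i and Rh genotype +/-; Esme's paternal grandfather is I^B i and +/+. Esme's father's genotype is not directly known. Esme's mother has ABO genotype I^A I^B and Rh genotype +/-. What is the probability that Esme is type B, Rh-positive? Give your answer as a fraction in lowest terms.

Esme's father's ABO genotype from I^A i × I^B i: 1/4 I^A I^B, 1/4 I^A i, 1/4 I^B i, 1/4 i i.
Crossing each possibility with the mother I^A I^B and summing P(type B): 1/4·1/4 + 1/4·1/4 + 1/4·1/2 + 1/4·1/2 = 3/8.
Similarly for Rh via the father's Rh distribution: P(Rh+) = 7/8.
Independent loci: 3/8 × 7/8 = 21/64.

21/64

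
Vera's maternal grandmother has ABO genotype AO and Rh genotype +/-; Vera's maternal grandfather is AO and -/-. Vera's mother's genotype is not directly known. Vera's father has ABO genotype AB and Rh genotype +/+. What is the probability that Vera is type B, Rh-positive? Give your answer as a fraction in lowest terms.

1/4

Vera's mother's ABO genotype from AO × AO: 1/4 AA, 1/2 AO, 1/4 OO.
Crossing each possibility with the father AB and summing P(type B): 1/4·0 + 1/2·1/4 + 1/4·1/2 = 1/4.
Similarly for Rh via the mother's Rh distribution: P(Rh+) = 1.
Independent loci: 1/4 × 1 = 1/4.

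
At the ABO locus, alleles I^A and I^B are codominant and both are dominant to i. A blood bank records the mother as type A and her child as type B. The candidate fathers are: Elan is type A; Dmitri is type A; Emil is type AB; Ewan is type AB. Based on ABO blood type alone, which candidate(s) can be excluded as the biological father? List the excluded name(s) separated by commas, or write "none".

A candidate is excluded only if no genotype consistent with his phenotype could produce a type B child with a type A mother.
Elan (type A): no genotype consistent with that phenotype can produce a type-B child with a type-A mother.
Dmitri (type A): no genotype consistent with that phenotype can produce a type-B child with a type-A mother.

Elan, Dmitri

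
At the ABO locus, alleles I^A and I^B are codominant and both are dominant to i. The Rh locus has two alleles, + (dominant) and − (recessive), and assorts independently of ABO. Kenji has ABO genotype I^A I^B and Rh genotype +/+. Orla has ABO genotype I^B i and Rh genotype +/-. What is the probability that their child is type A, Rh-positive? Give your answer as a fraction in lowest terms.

1/4

ABO cross I^A I^B × I^B i → offspring phenotypes: 1/4 A, 1/2 B, 1/4 AB.
Rh cross +/+ × +/- → 1 Rh+.
Independent loci: P(type A, Rh-positive) = 1/4 × 1 = 1/4.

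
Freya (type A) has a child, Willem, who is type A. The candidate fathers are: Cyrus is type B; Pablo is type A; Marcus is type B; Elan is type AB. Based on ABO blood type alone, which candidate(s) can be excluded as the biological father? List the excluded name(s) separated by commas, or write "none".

none

A candidate is excluded only if no genotype consistent with his phenotype could produce a type A child with a type A mother.
Every candidate has at least one consistent genotype combination, so none can be excluded.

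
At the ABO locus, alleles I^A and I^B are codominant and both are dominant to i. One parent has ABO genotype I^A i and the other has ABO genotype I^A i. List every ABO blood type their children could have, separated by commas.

Gametes from I^A i × I^A i give offspring ABO genotypes I^A I^A, I^A i, i i, i.e. phenotypes O, A.

O, A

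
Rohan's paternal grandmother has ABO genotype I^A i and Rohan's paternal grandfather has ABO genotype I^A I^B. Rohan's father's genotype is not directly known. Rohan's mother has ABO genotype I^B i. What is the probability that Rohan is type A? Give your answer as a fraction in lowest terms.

Rohan's father's ABO genotype from I^A i × I^A I^B: 1/4 I^A I^A, 1/4 I^A I^B, 1/4 I^A i, 1/4 I^B i.
Crossing each possibility with the mother I^B i and summing P(type A): 1/4·1/2 + 1/4·1/4 + 1/4·1/4 + 1/4·0 = 1/4.

1/4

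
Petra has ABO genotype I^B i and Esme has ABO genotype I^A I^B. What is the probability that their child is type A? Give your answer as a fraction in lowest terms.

1/4

ABO cross I^B i × I^A I^B → offspring phenotypes: 1/4 A, 1/2 B, 1/4 AB.
So P(type A) = 1/4.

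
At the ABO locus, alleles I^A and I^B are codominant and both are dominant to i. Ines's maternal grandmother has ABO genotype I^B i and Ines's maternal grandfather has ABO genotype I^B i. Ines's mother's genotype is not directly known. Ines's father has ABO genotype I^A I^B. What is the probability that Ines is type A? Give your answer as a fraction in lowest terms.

1/4

Ines's mother's ABO genotype from I^B i × I^B i: 1/4 I^B I^B, 1/2 I^B i, 1/4 i i.
Crossing each possibility with the father I^A I^B and summing P(type A): 1/4·0 + 1/2·1/4 + 1/4·1/2 = 1/4.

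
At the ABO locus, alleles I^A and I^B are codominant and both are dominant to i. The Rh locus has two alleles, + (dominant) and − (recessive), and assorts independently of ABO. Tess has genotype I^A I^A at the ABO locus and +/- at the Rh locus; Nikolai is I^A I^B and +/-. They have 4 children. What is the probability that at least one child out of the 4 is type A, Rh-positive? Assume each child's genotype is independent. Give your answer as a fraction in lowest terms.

ABO cross I^A I^A × I^A I^B → 1/2 A, 1/2 AB.
Rh cross +/- × +/- → 3/4 Rh+, 1/4 Rh-; so P(type A, Rh-positive) = 1/2 × 3/4 = 3/8 per child.
P(none) = (5/8)^4 = 625/4096; P(at least one) = 1 − 625/4096 = 3471/4096.

3471/4096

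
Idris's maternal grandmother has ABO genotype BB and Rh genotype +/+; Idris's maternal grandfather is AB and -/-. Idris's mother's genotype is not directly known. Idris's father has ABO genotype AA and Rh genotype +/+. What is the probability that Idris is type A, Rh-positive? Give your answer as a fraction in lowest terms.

Idris's mother's ABO genotype from BB × AB: 1/2 AB, 1/2 BB.
Crossing each possibility with the father AA and summing P(type A): 1/2·1/2 + 1/2·0 = 1/4.
Similarly for Rh via the mother's Rh distribution: P(Rh+) = 1.
Independent loci: 1/4 × 1 = 1/4.

1/4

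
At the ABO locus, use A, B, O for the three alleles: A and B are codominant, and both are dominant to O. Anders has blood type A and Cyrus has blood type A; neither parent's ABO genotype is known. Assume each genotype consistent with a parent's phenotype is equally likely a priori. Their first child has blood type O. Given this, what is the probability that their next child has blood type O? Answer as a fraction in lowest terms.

Possible genotypes: Anders ∈ {AA, AO}; Cyrus ∈ {AA, AO}.
Weight each parental genotype pair by prior × P(type-O child):
  AO × AO: posterior weight 1; P(next child type O) = 1/4.
Weighted sum = 1/4.

1/4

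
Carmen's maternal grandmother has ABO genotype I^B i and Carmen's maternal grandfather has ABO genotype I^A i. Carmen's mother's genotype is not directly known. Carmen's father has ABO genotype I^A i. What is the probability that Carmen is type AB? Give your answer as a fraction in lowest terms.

1/8

Carmen's mother's ABO genotype from I^B i × I^A i: 1/4 I^A I^B, 1/4 I^A i, 1/4 I^B i, 1/4 i i.
Crossing each possibility with the father I^A i and summing P(type AB): 1/4·1/4 + 1/4·0 + 1/4·1/4 + 1/4·0 = 1/8.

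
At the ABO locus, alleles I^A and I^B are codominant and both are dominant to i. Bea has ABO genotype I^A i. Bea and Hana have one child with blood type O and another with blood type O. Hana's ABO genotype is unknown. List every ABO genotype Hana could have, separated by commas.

For each candidate genotype of Hana, check whether crossing it with I^A i can produce every observed child phenotype.
  I^A I^A → possible child types {A} ✗
  I^A I^B → possible child types {A, B, AB} ✗
  I^A i → possible child types {O, A} ✓
  I^B I^B → possible child types {B, AB} ✗
  I^B i → possible child types {O, A, B, AB} ✓
  i i → possible child types {O, A} ✓

I^A i, I^B i, i i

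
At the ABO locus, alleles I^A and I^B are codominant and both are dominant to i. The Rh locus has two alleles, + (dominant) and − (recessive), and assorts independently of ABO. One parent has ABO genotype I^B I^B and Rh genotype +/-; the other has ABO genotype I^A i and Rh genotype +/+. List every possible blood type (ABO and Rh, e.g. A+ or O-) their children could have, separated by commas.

B+, AB+

Gametes from I^B I^B × I^A i give offspring ABO genotypes I^A I^B, I^B i, i.e. phenotypes B, AB.
Rh cross +/- × +/+ → phenotypes Rh+.
Combining independently: B+, AB+.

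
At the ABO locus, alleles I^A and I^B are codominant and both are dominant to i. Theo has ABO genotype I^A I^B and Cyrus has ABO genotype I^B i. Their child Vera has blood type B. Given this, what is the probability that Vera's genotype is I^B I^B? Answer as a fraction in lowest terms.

Cross I^A I^B × I^B i → 1/4 I^A I^B, 1/4 I^A i, 1/4 I^B I^B, 1/4 I^B i.
Type-B genotypes among offspring: I^B I^B (1/4), I^B i (1/4); total 1/2.
P(I^B I^B | type B) = (1/4) / (1/2) = 1/2.

1/2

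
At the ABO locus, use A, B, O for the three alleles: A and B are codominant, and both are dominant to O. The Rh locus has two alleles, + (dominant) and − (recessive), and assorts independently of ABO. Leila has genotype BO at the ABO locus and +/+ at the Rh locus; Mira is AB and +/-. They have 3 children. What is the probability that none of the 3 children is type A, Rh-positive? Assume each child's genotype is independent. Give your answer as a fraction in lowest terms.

ABO cross BO × AB → 1/4 A, 1/2 B, 1/4 AB.
Rh cross +/+ × +/- → 1 Rh+; so P(type A, Rh-positive) = 1/4 × 1 = 1/4 per child.
P(not type A, Rh-positive) = 3/4 for one child; (3/4)^3 = 27/64.

27/64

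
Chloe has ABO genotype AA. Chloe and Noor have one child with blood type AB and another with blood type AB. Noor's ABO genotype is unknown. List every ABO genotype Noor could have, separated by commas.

AB, BB, BO

For each candidate genotype of Noor, check whether crossing it with AA can produce every observed child phenotype.
  AA → possible child types {A} ✗
  AB → possible child types {A, AB} ✓
  AO → possible child types {A} ✗
  BB → possible child types {AB} ✓
  BO → possible child types {A, AB} ✓
  OO → possible child types {A} ✗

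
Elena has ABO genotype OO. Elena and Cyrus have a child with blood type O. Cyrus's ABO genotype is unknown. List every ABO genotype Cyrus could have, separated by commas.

AO, BO, OO

For each candidate genotype of Cyrus, check whether crossing it with OO can produce every observed child phenotype.
  AA → possible child types {A} ✗
  AB → possible child types {A, B} ✗
  AO → possible child types {O, A} ✓
  BB → possible child types {B} ✗
  BO → possible child types {O, B} ✓
  OO → possible child types {O} ✓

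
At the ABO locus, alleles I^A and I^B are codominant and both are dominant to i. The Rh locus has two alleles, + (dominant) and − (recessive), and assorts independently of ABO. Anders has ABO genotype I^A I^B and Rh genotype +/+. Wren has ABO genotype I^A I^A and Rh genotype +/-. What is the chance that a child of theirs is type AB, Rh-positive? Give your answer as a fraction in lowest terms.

1/2

ABO cross I^A I^B × I^A I^A → offspring phenotypes: 1/2 A, 1/2 AB.
Rh cross +/+ × +/- → 1 Rh+.
Independent loci: P(type AB, Rh-positive) = 1/2 × 1 = 1/2.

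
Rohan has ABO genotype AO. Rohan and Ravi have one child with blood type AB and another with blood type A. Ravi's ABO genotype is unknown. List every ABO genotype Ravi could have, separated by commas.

For each candidate genotype of Ravi, check whether crossing it with AO can produce every observed child phenotype.
  AA → possible child types {A} ✗
  AB → possible child types {A, B, AB} ✓
  AO → possible child types {O, A} ✗
  BB → possible child types {B, AB} ✗
  BO → possible child types {O, A, B, AB} ✓
  OO → possible child types {O, A} ✗

AB, BO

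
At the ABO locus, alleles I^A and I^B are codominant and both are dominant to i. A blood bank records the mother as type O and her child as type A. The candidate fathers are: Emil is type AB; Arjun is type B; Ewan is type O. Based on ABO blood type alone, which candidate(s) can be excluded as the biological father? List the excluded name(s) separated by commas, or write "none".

A candidate is excluded only if no genotype consistent with his phenotype could produce a type A child with a type O mother.
Arjun (type B): no genotype consistent with that phenotype can produce a type-A child with a type-O mother.
Ewan (type O): no genotype consistent with that phenotype can produce a type-A child with a type-O mother.

Arjun, Ewan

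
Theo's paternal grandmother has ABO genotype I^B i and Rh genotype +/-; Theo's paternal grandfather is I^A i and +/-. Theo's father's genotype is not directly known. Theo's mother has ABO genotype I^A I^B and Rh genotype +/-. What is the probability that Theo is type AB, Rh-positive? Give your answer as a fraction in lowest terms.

3/16

Theo's father's ABO genotype from I^B i × I^A i: 1/4 I^A I^B, 1/4 I^A i, 1/4 I^B i, 1/4 i i.
Crossing each possibility with the mother I^A I^B and summing P(type AB): 1/4·1/2 + 1/4·1/4 + 1/4·1/4 + 1/4·0 = 1/4.
Similarly for Rh via the father's Rh distribution: P(Rh+) = 3/4.
Independent loci: 1/4 × 3/4 = 3/16.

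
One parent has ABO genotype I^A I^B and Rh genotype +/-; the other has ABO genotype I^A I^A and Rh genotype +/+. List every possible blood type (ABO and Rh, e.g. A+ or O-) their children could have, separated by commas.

Gametes from I^A I^B × I^A I^A give offspring ABO genotypes I^A I^A, I^A I^B, i.e. phenotypes A, AB.
Rh cross +/- × +/+ → phenotypes Rh+.
Combining independently: A+, AB+.

A+, AB+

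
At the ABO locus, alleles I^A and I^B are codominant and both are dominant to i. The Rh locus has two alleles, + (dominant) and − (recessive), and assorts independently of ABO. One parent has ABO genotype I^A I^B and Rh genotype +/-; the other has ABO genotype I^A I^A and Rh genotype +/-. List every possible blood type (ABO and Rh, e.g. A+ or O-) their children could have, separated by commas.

Gametes from I^A I^B × I^A I^A give offspring ABO genotypes I^A I^A, I^A I^B, i.e. phenotypes A, AB.
Rh cross +/- × +/- → phenotypes Rh+, Rh-.
Combining independently: A+, A-, AB+, AB-.

A+, A-, AB+, AB-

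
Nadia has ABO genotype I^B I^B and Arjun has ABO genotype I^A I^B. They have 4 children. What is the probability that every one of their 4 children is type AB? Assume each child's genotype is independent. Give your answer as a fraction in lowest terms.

ABO cross I^B I^B × I^A I^B → 1/2 B, 1/2 AB.
So P(type AB) = 1/2 per child.
All 4 independent: (1/2)^4 = 1/16.

1/16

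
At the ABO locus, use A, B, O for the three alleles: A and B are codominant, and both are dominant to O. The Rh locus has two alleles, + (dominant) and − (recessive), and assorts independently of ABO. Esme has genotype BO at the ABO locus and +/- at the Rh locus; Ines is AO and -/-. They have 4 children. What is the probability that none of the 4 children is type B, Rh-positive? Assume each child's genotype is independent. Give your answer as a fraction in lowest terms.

ABO cross BO × AO → 1/4 O, 1/4 A, 1/4 B, 1/4 AB.
Rh cross +/- × -/- → 1/2 Rh+, 1/2 Rh-; so P(type B, Rh-positive) = 1/4 × 1/2 = 1/8 per child.
P(not type B, Rh-positive) = 7/8 for one child; (7/8)^4 = 2401/4096.

2401/4096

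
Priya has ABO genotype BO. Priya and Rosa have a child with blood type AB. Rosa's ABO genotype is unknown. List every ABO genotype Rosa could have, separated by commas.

AA, AB, AO

For each candidate genotype of Rosa, check whether crossing it with BO can produce every observed child phenotype.
  AA → possible child types {A, AB} ✓
  AB → possible child types {A, B, AB} ✓
  AO → possible child types {O, A, B, AB} ✓
  BB → possible child types {B} ✗
  BO → possible child types {O, B} ✗
  OO → possible child types {O, B} ✗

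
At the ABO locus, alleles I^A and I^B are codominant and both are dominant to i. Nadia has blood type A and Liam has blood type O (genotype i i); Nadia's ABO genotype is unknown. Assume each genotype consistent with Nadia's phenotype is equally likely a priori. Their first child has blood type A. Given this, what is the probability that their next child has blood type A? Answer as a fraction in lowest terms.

5/6

Possible genotypes: Nadia ∈ {I^A I^A, I^A i}; Liam ∈ {i i}.
Weight each parental genotype pair by prior × P(type-A child):
  I^A I^A × i i: posterior weight 2/3; P(next child type A) = 1.
  I^A i × i i: posterior weight 1/3; P(next child type A) = 1/2.
Weighted sum = 5/6.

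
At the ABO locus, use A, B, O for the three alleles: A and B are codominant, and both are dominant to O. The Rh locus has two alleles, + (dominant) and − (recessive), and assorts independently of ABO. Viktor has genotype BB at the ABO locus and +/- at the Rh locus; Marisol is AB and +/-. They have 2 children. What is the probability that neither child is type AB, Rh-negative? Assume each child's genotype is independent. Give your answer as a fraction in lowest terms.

ABO cross BB × AB → 1/2 B, 1/2 AB.
Rh cross +/- × +/- → 3/4 Rh+, 1/4 Rh-; so P(type AB, Rh-negative) = 1/2 × 1/4 = 1/8 per child.
P(not type AB, Rh-negative) = 7/8 for one child; (7/8)^2 = 49/64.

49/64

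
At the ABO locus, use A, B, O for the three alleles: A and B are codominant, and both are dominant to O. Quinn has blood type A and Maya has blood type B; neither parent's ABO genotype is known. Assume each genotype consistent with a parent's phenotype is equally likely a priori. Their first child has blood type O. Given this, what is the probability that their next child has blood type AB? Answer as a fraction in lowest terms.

1/4

Possible genotypes: Quinn ∈ {AA, AO}; Maya ∈ {BB, BO}.
Weight each parental genotype pair by prior × P(type-O child):
  AO × BO: posterior weight 1; P(next child type AB) = 1/4.
Weighted sum = 1/4.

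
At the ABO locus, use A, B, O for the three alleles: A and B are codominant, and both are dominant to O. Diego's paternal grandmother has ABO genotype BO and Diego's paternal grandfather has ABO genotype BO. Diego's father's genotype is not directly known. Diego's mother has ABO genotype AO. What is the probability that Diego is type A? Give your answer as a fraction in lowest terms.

1/4

Diego's father's ABO genotype from BO × BO: 1/4 BB, 1/2 BO, 1/4 OO.
Crossing each possibility with the mother AO and summing P(type A): 1/4·0 + 1/2·1/4 + 1/4·1/2 = 1/4.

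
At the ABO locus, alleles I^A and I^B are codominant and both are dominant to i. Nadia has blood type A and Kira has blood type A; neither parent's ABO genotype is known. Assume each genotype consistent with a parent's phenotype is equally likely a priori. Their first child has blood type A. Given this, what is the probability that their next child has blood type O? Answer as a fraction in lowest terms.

1/20

Possible genotypes: Nadia ∈ {I^A I^A, I^A i}; Kira ∈ {I^A I^A, I^A i}.
Weight each parental genotype pair by prior × P(type-A child):
  I^A I^A × I^A I^A: posterior weight 4/15; P(next child type O) = 0.
  I^A I^A × I^A i: posterior weight 4/15; P(next child type O) = 0.
  I^A i × I^A I^A: posterior weight 4/15; P(next child type O) = 0.
  I^A i × I^A i: posterior weight 1/5; P(next child type O) = 1/4.
Weighted sum = 1/20.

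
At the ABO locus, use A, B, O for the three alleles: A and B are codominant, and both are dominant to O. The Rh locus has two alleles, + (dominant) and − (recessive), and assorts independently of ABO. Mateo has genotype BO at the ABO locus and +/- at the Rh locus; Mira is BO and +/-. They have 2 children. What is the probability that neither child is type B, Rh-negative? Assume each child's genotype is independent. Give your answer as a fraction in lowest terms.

ABO cross BO × BO → 1/4 O, 3/4 B.
Rh cross +/- × +/- → 3/4 Rh+, 1/4 Rh-; so P(type B, Rh-negative) = 3/4 × 1/4 = 3/16 per child.
P(not type B, Rh-negative) = 13/16 for one child; (13/16)^2 = 169/256.

169/256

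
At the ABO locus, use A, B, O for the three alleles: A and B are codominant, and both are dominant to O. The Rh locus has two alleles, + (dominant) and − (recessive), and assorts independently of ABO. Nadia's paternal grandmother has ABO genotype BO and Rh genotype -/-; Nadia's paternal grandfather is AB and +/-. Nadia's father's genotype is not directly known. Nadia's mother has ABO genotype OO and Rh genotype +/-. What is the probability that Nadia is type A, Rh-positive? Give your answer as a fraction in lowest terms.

5/32

Nadia's father's ABO genotype from BO × AB: 1/4 AB, 1/4 AO, 1/4 BB, 1/4 BO.
Crossing each possibility with the mother OO and summing P(type A): 1/4·1/2 + 1/4·1/2 + 1/4·0 + 1/4·0 = 1/4.
Similarly for Rh via the father's Rh distribution: P(Rh+) = 5/8.
Independent loci: 1/4 × 5/8 = 5/32.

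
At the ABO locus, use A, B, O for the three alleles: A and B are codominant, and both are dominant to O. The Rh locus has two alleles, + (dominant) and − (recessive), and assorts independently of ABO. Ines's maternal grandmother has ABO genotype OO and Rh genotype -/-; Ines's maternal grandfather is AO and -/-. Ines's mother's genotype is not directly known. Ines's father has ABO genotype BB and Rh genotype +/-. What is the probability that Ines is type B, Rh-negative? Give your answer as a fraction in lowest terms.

Ines's mother's ABO genotype from OO × AO: 1/2 AO, 1/2 OO.
Crossing each possibility with the father BB and summing P(type B): 1/2·1/2 + 1/2·1 = 3/4.
Similarly for Rh via the mother's Rh distribution: P(Rh-) = 1/2.
Independent loci: 3/4 × 1/2 = 3/8.

3/8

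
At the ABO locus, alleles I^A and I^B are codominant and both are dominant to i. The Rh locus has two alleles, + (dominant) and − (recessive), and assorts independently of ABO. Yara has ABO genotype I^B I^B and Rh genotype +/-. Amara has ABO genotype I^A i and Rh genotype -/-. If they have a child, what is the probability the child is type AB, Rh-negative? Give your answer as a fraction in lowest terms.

ABO cross I^B I^B × I^A i → offspring phenotypes: 1/2 B, 1/2 AB.
Rh cross +/- × -/- → 1/2 Rh+, 1/2 Rh-.
Independent loci: P(type AB, Rh-negative) = 1/2 × 1/2 = 1/4.

1/4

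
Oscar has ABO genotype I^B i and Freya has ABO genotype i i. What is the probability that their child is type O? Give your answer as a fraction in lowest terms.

ABO cross I^B i × i i → offspring phenotypes: 1/2 O, 1/2 B.
So P(type O) = 1/2.

1/2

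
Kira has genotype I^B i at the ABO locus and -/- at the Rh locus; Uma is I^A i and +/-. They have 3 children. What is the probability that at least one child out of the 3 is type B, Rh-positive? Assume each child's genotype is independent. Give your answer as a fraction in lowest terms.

ABO cross I^B i × I^A i → 1/4 O, 1/4 A, 1/4 B, 1/4 AB.
Rh cross -/- × +/- → 1/2 Rh+, 1/2 Rh-; so P(type B, Rh-positive) = 1/4 × 1/2 = 1/8 per child.
P(none) = (7/8)^3 = 343/512; P(at least one) = 1 − 343/512 = 169/512.

169/512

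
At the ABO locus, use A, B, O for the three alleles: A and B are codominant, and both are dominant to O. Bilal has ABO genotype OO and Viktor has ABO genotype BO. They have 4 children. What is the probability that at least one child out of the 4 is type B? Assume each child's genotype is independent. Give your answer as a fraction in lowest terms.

ABO cross OO × BO → 1/2 O, 1/2 B.
So P(type B) = 1/2 per child.
P(none) = (1/2)^4 = 1/16; P(at least one) = 1 − 1/16 = 15/16.

15/16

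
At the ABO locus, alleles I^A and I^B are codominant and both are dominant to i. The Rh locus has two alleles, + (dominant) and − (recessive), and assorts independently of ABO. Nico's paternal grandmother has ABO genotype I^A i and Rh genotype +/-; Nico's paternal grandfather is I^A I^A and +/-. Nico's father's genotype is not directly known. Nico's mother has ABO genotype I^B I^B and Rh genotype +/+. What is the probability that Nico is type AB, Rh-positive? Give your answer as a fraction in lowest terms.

Nico's father's ABO genotype from I^A i × I^A I^A: 1/2 I^A I^A, 1/2 I^A i.
Crossing each possibility with the mother I^B I^B and summing P(type AB): 1/2·1 + 1/2·1/2 = 3/4.
Similarly for Rh via the father's Rh distribution: P(Rh+) = 1.
Independent loci: 3/4 × 1 = 3/4.

3/4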